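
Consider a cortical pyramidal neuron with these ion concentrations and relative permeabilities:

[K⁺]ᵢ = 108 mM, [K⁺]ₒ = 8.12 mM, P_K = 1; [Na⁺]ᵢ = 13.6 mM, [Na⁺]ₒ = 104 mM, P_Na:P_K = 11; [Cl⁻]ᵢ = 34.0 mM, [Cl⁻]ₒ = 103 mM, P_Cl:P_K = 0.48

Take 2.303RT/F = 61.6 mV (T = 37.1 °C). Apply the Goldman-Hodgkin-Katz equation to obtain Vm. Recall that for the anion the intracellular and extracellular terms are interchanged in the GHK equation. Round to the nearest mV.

Vm = 61.6 · log₁₀[(Σ P·[cation]ₒ + Σ P·[anion]ᵢ) / (Σ P·[cation]ᵢ + Σ P·[anion]ₒ)]
Numerator = 1×8.12 + 11×104 + 0.48×34.0 = 1168
Denominator = 1×108 + 11×13.6 + 0.48×103 = 307
Vm = 61.6 · log₁₀(3.8055) = 61.6 × (0.5804) = 35.75 mV

36 mV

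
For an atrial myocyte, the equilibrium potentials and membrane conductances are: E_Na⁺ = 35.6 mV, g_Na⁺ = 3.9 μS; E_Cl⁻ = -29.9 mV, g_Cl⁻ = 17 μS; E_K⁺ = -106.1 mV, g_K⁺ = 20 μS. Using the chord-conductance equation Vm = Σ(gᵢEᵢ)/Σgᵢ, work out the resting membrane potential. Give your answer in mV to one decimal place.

Σ gᵢEᵢ = 3.9·(35.6) + 17·(-29.9) + 20·(-106.1) = -2491.46
Σ gᵢ = 3.9 + 17 + 20 = 40.9
Vm = -2491.46 / 40.9 = -60.92 mV

-60.9 mV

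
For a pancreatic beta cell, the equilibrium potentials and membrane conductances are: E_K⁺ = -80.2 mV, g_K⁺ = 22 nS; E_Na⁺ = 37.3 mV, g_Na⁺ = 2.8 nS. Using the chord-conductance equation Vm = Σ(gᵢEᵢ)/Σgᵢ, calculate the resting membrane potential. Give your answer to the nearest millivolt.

-67 mV

Σ gᵢEᵢ = 22·(-80.2) + 2.8·(37.3) = -1659.96
Σ gᵢ = 22 + 2.8 = 24.8
Vm = -1659.96 / 24.8 = -66.93 mV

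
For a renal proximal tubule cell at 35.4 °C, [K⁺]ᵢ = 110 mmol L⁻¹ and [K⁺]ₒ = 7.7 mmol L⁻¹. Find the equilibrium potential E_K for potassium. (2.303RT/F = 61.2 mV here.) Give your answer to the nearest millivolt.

-71 mV

E = (61.2/z) · log₁₀([K⁺]_out/[K⁺]_in) with z = +1.
= (61.2/1) · log₁₀(7.7/110) = 61.20 · log₁₀(0.07)
= 61.20 · (-1.1549) = -70.68 mV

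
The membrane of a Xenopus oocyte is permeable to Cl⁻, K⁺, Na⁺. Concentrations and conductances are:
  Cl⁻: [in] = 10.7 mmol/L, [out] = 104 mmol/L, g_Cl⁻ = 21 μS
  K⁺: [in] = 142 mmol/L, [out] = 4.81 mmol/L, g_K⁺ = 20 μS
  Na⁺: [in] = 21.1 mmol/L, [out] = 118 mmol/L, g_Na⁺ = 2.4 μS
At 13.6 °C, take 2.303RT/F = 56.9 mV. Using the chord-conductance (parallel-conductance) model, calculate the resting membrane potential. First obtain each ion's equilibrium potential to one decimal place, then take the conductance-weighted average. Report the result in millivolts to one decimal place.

E_Cl⁻ = (56.9/-1)·log₁₀(104/10.7) = -56.2 mV
E_K⁺ = (56.9/1)·log₁₀(4.81/142) = -83.7 mV
E_Na⁺ = (56.9/1)·log₁₀(118/21.1) = 42.5 mV
Vm = (Σ gᵢEᵢ)/(Σ gᵢ) = (21·-56.2 + 20·-83.7 + 2.4·42.5) / (21 + 20 + 2.4)
= -2752.20 / 43.4 = -63.41 mV

-63.4 mV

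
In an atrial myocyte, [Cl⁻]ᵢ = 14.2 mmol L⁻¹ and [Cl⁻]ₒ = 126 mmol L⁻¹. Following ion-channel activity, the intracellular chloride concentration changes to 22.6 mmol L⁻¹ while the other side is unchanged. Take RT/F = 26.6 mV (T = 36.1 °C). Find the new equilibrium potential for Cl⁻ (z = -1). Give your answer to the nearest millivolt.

After the shift: [Cl⁻]_out = 126, [Cl⁻]_in = 22.6 mmol L⁻¹.
E_new = (26.6/-1)·ln(126/22.6) = -26.60 · (1.7183) = -45.71 mV

-46 mV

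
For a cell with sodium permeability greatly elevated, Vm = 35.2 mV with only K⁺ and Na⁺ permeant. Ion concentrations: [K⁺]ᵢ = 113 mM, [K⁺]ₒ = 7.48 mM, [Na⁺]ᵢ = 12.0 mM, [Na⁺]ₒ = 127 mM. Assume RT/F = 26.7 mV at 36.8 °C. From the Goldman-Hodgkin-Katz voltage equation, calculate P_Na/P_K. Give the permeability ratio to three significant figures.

5.05

Let α = P_Na/P_K. GHK: Vm = 26.7·ln[(Kₒ + α·Naₒ)/(Kᵢ + α·Naᵢ)].
e^(Vm/26.7) = e^(35.2/26.7) = 3.7373
So 3.7373·(Kᵢ + α·Naᵢ) = Kₒ + α·Naₒ → α = (3.7373·113.0 − 7.48) / (127.0 − 3.7373·12.0)
α = (422.3 − 7.48) / (127.0 − 44.85) = 414.8/82.15 = 5.049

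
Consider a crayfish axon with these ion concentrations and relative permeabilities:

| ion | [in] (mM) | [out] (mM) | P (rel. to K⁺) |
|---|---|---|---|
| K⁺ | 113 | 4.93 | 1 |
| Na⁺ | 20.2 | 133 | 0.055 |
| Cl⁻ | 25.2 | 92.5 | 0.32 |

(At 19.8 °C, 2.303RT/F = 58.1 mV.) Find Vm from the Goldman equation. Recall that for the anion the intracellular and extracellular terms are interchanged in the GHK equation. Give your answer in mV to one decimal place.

Vm = 58.1 · log₁₀[(Σ P·[cation]ₒ + Σ P·[anion]ᵢ) / (Σ P·[cation]ᵢ + Σ P·[anion]ₒ)]
Numerator = 1×4.93 + 0.055×133 + 0.32×25.2 = 20.31
Denominator = 1×113 + 0.055×20.2 + 0.32×92.5 = 143.7
Vm = 58.1 · log₁₀(0.14132) = 58.1 × (-0.8498) = -49.37 mV

-49.4 mV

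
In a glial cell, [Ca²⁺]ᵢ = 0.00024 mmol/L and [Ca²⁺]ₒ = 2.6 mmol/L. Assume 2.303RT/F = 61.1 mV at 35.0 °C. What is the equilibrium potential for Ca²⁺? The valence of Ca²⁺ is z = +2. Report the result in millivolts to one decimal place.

E = (61.1/z) · log₁₀([Ca²⁺]_out/[Ca²⁺]_in) with z = +2.
= (61.1/2) · log₁₀(2.6/0.00024) = 30.55 · log₁₀(1.083e+04)
= 30.55 · (4.0348) = 123.26 mV

123.3 mV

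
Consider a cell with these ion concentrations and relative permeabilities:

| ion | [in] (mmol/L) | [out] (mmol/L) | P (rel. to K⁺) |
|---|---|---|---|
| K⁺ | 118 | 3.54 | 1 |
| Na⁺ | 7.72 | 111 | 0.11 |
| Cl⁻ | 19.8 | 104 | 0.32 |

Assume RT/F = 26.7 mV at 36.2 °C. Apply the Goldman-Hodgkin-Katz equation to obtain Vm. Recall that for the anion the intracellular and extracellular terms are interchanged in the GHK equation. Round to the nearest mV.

Vm = 26.7 · ln[(Σ P·[cation]ₒ + Σ P·[anion]ᵢ) / (Σ P·[cation]ᵢ + Σ P·[anion]ₒ)]
Numerator = 1×3.54 + 0.11×111 + 0.32×19.8 = 22.09
Denominator = 1×118 + 0.11×7.72 + 0.32×104 = 152.1
Vm = 26.7 · ln(0.14518) = 26.7 × (-1.9298) = -51.53 mV

-52 mV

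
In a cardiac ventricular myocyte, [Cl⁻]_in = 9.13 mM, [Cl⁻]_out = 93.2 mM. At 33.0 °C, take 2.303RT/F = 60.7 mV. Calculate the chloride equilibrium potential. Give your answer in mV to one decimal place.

E = (60.7/z) · log₁₀([Cl⁻]_out/[Cl⁻]_in) with z = -1.
For an anion, dividing by z = -1 reverses the sign.
= (60.7/-1) · log₁₀(93.2/9.13) = -60.70 · log₁₀(10.21)
= -60.70 · (1.0089) = -61.24 mV

-61.2 mV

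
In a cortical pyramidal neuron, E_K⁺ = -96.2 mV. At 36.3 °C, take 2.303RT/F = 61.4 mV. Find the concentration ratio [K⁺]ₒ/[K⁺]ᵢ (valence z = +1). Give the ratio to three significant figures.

0.0271

log₁₀([out]/[in]) = E·z/(61.4) = -96.2 × 1 / 61.4 = -1.5668
[out]/[in] = 10^(-1.5668) = 0.02712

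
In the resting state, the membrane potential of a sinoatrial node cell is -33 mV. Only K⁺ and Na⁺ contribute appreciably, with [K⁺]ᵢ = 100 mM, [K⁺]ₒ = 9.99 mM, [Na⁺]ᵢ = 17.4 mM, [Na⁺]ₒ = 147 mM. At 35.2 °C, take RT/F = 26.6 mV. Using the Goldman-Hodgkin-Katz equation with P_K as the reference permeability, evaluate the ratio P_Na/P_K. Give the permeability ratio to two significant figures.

Let α = P_Na/P_K. GHK: Vm = 26.6·ln[(Kₒ + α·Naₒ)/(Kᵢ + α·Naᵢ)].
e^(Vm/26.6) = e^(-33.0/26.6) = 0.28921
So 0.28921·(Kᵢ + α·Naᵢ) = Kₒ + α·Naₒ → α = (0.28921·100.0 − 9.99) / (147.0 − 0.28921·17.4)
α = (28.92 − 9.99) / (147.0 − 5.032) = 18.93/142 = 0.1333

0.13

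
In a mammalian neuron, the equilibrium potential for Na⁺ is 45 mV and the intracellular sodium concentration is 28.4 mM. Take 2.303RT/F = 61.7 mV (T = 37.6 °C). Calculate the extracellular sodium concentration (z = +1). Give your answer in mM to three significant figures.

152 mM

Nernst: E = (61.7/1) · log₁₀([out]/[in]), so log₁₀([out]/[in]) = 45.0 × 1 / 61.7 = 0.7293.
[out]/[in] = 10^(0.7293) = 5.362.
[out] = 5.362 × 28.4 = 152.3 mM.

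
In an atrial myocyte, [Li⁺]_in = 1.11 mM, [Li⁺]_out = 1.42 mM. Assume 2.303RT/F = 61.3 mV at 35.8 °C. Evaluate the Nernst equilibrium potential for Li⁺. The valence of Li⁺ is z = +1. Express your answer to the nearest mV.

7 mV

E = (61.3/z) · log₁₀([Li⁺]_out/[Li⁺]_in) with z = +1.
= (61.3/1) · log₁₀(1.42/1.11) = 61.30 · log₁₀(1.279)
= 61.30 · (0.1070) = 6.56 mV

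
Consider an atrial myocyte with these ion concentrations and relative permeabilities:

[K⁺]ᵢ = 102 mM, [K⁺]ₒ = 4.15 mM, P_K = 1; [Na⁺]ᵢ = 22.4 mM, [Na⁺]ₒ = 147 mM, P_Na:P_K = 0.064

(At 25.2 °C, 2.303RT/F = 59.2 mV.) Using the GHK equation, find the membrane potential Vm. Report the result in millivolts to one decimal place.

Vm = 59.2 · log₁₀[(Σ P·[cation]ₒ + Σ P·[anion]ᵢ) / (Σ P·[cation]ᵢ + Σ P·[anion]ₒ)]
Numerator = 1×4.15 + 0.064×147 = 13.56
Denominator = 1×102 + 0.064×22.4 = 103.4
Vm = 59.2 · log₁₀(0.13108) = 59.2 × (-0.8825) = -52.24 mV

-52.2 mV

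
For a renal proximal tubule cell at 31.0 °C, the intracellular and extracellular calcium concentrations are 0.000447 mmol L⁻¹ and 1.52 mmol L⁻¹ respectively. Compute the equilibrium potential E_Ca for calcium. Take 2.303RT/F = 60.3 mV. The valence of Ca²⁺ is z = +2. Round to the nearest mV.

E = (60.3/z) · log₁₀([Ca²⁺]_out/[Ca²⁺]_in) with z = +2.
= (60.3/2) · log₁₀(1.52/0.000447) = 30.15 · log₁₀(3400)
= 30.15 · (3.5315) = 106.48 mV

106 mV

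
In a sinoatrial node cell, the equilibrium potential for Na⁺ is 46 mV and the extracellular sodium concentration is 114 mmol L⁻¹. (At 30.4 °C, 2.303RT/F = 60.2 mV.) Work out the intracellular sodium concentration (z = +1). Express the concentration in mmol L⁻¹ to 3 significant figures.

19.6 mmol L⁻¹

Nernst: E = (60.2/1) · log₁₀([out]/[in]), so log₁₀([out]/[in]) = 46.0 × 1 / 60.2 = 0.7641.
[out]/[in] = 10^(0.7641) = 5.809.
[in] = 114 / 5.809 = 19.62 mmol L⁻¹.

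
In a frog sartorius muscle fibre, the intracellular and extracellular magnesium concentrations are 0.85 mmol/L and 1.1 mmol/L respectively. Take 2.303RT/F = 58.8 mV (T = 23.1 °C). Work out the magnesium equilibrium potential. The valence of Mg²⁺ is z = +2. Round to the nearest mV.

3 mV

E = (58.8/z) · log₁₀([Mg²⁺]_out/[Mg²⁺]_in) with z = +2.
= (58.8/2) · log₁₀(1.1/0.85) = 29.40 · log₁₀(1.294)
= 29.40 · (0.1120) = 3.29 mV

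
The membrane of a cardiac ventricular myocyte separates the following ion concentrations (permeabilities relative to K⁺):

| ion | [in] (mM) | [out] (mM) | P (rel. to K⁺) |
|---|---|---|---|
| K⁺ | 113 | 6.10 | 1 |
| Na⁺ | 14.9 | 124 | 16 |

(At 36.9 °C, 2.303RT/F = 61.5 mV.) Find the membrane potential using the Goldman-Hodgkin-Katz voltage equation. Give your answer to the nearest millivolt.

Vm = 61.5 · log₁₀[(Σ P·[cation]ₒ + Σ P·[anion]ᵢ) / (Σ P·[cation]ᵢ + Σ P·[anion]ₒ)]
Numerator = 1×6.10 + 16×124 = 1990
Denominator = 1×113 + 16×14.9 = 351.4
Vm = 61.5 · log₁₀(5.6633) = 61.5 × (0.7531) = 46.31 mV

46 mV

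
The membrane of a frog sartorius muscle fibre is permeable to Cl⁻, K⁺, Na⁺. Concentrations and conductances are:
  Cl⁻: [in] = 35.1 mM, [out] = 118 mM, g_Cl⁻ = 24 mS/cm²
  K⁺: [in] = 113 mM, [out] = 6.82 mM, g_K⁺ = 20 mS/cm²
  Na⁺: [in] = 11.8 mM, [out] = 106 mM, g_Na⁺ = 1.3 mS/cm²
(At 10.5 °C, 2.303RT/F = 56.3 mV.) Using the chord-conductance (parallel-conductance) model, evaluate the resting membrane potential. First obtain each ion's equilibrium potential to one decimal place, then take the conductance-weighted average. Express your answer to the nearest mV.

E_Cl⁻ = (56.3/-1)·log₁₀(118/35.1) = -29.6 mV
E_K⁺ = (56.3/1)·log₁₀(6.82/113) = -68.6 mV
E_Na⁺ = (56.3/1)·log₁₀(106/11.8) = 53.7 mV
Vm = (Σ gᵢEᵢ)/(Σ gᵢ) = (24·-29.6 + 20·-68.6 + 1.3·53.7) / (24 + 20 + 1.3)
= -2012.59 / 45.3 = -44.43 mV

-44 mV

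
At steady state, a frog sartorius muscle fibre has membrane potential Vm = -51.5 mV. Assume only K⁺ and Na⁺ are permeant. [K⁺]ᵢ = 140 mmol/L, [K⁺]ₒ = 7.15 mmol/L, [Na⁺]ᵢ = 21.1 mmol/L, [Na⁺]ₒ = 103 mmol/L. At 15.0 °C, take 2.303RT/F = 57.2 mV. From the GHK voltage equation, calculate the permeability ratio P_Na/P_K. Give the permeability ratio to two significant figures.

0.10

Let α = P_Na/P_K. GHK: Vm = 57.2·log₁₀[(Kₒ + α·Naₒ)/(Kᵢ + α·Naᵢ)].
10^(Vm/57.2) = 10^(-51.5/57.2) = 0.12579
So 0.12579·(Kᵢ + α·Naᵢ) = Kₒ + α·Naₒ → α = (0.12579·140.0 − 7.15) / (103.0 − 0.12579·21.1)
α = (17.61 − 7.15) / (103.0 − 2.654) = 10.46/100.3 = 0.1042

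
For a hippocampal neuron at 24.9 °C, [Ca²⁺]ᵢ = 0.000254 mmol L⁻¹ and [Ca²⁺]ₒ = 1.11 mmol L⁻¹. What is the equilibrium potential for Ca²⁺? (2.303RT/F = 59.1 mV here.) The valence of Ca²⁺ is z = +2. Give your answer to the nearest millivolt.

E = (59.1/z) · log₁₀([Ca²⁺]_out/[Ca²⁺]_in) with z = +2.
= (59.1/2) · log₁₀(1.11/0.000254) = 29.55 · log₁₀(4370)
= 29.55 · (3.6405) = 107.58 mV

108 mV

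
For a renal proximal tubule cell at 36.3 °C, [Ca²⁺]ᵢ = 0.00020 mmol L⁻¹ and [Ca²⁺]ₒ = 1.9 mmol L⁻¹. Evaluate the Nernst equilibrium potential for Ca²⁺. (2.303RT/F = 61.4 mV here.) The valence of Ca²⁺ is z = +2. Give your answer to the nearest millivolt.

122 mV

E = (61.4/z) · log₁₀([Ca²⁺]_out/[Ca²⁺]_in) with z = +2.
= (61.4/2) · log₁₀(1.9/0.00020) = 30.70 · log₁₀(9500)
= 30.70 · (3.9777) = 122.12 mV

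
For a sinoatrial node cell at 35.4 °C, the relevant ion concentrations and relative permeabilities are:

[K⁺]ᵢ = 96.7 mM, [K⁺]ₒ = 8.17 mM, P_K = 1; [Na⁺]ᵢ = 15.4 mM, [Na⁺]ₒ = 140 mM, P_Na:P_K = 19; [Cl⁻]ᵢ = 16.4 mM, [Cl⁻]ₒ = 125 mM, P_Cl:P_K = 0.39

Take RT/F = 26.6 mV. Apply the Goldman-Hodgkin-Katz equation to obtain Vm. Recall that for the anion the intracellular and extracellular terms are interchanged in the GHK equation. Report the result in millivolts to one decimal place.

Vm = 26.6 · ln[(Σ P·[cation]ₒ + Σ P·[anion]ᵢ) / (Σ P·[cation]ᵢ + Σ P·[anion]ₒ)]
Numerator = 1×8.17 + 19×140 + 0.39×16.4 = 2675
Denominator = 1×96.7 + 19×15.4 + 0.39×125 = 438.1
Vm = 26.6 · ln(6.1056) = 26.6 × (1.8092) = 48.12 mV

48.1 mV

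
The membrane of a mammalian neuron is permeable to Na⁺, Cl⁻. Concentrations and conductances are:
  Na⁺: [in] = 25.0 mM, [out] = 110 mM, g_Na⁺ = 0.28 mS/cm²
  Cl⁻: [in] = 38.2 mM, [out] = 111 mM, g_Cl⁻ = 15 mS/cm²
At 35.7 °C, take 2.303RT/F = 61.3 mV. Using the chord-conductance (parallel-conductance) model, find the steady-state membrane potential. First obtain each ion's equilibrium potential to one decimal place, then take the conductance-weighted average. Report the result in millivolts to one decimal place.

-27.2 mV

E_Na⁺ = (61.3/1)·log₁₀(110/25.0) = 39.4 mV
E_Cl⁻ = (61.3/-1)·log₁₀(111/38.2) = -28.4 mV
Vm = (Σ gᵢEᵢ)/(Σ gᵢ) = (0.28·39.4 + 15·-28.4) / (0.28 + 15)
= -414.97 / 15.28 = -27.16 mV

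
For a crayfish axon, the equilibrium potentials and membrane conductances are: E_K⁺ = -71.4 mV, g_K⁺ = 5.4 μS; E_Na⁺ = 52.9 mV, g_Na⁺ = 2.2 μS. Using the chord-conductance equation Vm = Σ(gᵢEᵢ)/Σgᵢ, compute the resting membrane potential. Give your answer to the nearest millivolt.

-35 mV

Σ gᵢEᵢ = 5.4·(-71.4) + 2.2·(52.9) = -269.18
Σ gᵢ = 5.4 + 2.2 = 7.6
Vm = -269.18 / 7.6 = -35.42 mV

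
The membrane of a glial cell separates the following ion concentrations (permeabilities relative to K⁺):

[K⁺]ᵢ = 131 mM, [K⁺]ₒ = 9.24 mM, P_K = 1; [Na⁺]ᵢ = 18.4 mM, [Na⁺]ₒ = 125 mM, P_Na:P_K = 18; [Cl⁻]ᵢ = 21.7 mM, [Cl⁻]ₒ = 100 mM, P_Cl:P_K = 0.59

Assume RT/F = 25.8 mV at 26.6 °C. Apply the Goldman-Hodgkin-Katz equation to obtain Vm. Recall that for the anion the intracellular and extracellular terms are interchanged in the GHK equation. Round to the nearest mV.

Vm = 25.8 · ln[(Σ P·[cation]ₒ + Σ P·[anion]ᵢ) / (Σ P·[cation]ᵢ + Σ P·[anion]ₒ)]
Numerator = 1×9.24 + 18×125 + 0.59×21.7 = 2272
Denominator = 1×131 + 18×18.4 + 0.59×100 = 521.2
Vm = 25.8 · ln(4.3593) = 25.8 × (1.4723) = 37.99 mV

38 mV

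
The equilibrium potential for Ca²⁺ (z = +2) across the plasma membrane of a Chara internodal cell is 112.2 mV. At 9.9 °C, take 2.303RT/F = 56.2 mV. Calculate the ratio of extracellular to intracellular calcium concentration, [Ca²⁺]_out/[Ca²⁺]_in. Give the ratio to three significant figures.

9840

log₁₀([out]/[in]) = E·z/(56.2) = 112.2 × 2 / 56.2 = 3.9929
[out]/[in] = 10^(3.9929) = 9837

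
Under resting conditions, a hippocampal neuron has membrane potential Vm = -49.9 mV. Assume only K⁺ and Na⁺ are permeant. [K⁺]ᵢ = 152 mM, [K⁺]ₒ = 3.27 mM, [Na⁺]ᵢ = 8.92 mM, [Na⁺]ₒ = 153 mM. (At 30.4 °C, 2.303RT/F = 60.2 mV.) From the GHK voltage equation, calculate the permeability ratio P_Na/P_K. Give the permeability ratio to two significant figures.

Let α = P_Na/P_K. GHK: Vm = 60.2·log₁₀[(Kₒ + α·Naₒ)/(Kᵢ + α·Naᵢ)].
10^(Vm/60.2) = 10^(-49.9/60.2) = 0.14828
So 0.14828·(Kᵢ + α·Naᵢ) = Kₒ + α·Naₒ → α = (0.14828·152.0 − 3.27) / (153.0 − 0.14828·8.92)
α = (22.54 − 3.27) / (153.0 − 1.323) = 19.27/151.7 = 0.127

0.13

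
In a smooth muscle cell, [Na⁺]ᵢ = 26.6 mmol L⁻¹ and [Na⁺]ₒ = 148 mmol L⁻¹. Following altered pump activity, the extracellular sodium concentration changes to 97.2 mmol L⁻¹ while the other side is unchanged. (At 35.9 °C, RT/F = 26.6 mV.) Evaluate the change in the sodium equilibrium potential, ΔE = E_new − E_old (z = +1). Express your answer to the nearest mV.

E_old = (26.6/1)·ln(148/26.6) = 45.65 mV
E_new = (26.6/1)·ln(97.2/26.6) = 34.47 mV
ΔE = 34.47 − (45.65) = -11.18 mV

-11 mV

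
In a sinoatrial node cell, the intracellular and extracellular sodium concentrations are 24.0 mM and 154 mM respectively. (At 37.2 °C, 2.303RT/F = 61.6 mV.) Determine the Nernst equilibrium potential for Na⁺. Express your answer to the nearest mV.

50 mV

E = (61.6/z) · log₁₀([Na⁺]_out/[Na⁺]_in) with z = +1.
= (61.6/1) · log₁₀(154/24.0) = 61.60 · log₁₀(6.417)
= 61.60 · (0.8073) = 49.73 mV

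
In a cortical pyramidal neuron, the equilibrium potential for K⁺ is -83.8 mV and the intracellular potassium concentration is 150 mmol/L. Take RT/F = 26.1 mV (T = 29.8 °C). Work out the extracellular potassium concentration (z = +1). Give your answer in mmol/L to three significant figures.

Nernst: E = (26.1/1) · ln([out]/[in]), so ln([out]/[in]) = -83.8 × 1 / 26.1 = -3.2107.
[out]/[in] = e^(-3.2107) = 0.04033.
[out] = 0.04033 × 150 = 6.049 mmol/L.

6.05 mmol/L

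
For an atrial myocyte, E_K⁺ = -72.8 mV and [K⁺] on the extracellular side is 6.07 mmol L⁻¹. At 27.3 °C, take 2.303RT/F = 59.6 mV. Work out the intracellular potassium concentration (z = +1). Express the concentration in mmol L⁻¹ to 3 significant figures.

Nernst: E = (59.6/1) · log₁₀([out]/[in]), so log₁₀([out]/[in]) = -72.8 × 1 / 59.6 = -1.2215.
[out]/[in] = 10^(-1.2215) = 0.06005.
[in] = 6.07 / 0.06005 = 101.1 mmol L⁻¹.

101 mmol L⁻¹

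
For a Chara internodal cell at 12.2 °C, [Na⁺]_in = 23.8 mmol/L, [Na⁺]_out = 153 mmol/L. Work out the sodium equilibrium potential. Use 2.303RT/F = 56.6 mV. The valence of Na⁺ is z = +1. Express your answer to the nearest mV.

E = (56.6/z) · log₁₀([Na⁺]_out/[Na⁺]_in) with z = +1.
= (56.6/1) · log₁₀(153/23.8) = 56.60 · log₁₀(6.429)
= 56.60 · (0.8081) = 45.74 mV

46 mV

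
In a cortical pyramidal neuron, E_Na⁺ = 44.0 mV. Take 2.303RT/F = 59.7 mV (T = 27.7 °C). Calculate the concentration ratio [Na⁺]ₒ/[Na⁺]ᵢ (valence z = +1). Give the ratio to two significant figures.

log₁₀([out]/[in]) = E·z/(59.7) = 44.0 × 1 / 59.7 = 0.7370
[out]/[in] = 10^(0.7370) = 5.458

5.5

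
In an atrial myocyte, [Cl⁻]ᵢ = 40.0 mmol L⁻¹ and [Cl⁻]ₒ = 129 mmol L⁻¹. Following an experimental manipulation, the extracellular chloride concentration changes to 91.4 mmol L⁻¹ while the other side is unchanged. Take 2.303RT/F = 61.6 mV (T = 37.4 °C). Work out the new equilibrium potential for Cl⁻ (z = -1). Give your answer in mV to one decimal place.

-22.1 mV

After the shift: [Cl⁻]_out = 91.4, [Cl⁻]_in = 40.0 mmol L⁻¹.
E_new = (61.6/-1)·log₁₀(91.4/40.0) = -61.60 · (0.3589) = -22.11 mV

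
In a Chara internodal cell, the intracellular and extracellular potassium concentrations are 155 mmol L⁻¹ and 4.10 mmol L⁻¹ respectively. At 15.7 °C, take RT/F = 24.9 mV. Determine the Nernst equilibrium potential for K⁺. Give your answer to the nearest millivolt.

-90 mV

E = (24.9/z) · ln([K⁺]_out/[K⁺]_in) with z = +1.
= (24.9/1) · ln(4.10/155) = 24.90 · ln(0.02645)
= 24.90 · (-3.6324) = -90.45 mV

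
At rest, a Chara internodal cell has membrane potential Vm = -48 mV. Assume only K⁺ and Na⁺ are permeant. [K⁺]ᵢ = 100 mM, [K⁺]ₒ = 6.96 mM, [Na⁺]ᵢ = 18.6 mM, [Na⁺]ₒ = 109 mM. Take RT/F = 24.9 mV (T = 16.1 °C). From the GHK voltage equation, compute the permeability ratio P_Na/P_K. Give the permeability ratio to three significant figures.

Let α = P_Na/P_K. GHK: Vm = 24.9·ln[(Kₒ + α·Naₒ)/(Kᵢ + α·Naᵢ)].
e^(Vm/24.9) = e^(-48.0/24.9) = 0.14548
So 0.14548·(Kᵢ + α·Naᵢ) = Kₒ + α·Naₒ → α = (0.14548·100.0 − 6.96) / (109.0 − 0.14548·18.6)
α = (14.55 − 6.96) / (109.0 − 2.706) = 7.588/106.3 = 0.07139

0.0714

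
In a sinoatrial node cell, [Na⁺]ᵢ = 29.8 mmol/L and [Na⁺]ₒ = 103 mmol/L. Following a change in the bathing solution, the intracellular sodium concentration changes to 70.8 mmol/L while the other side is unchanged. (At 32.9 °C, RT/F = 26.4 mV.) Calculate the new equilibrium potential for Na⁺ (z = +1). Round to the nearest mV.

After the shift: [Na⁺]_out = 103, [Na⁺]_in = 70.8 mmol/L.
E_new = (26.4/1)·ln(103/70.8) = 26.40 · (0.3749) = 9.90 mV

10 mV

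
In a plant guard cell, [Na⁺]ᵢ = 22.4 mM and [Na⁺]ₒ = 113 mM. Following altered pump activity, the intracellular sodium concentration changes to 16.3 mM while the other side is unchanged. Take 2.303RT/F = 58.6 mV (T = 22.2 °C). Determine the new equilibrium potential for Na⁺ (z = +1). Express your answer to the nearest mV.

After the shift: [Na⁺]_out = 113, [Na⁺]_in = 16.3 mM.
E_new = (58.6/1)·log₁₀(113/16.3) = 58.60 · (0.8409) = 49.28 mV

49 mV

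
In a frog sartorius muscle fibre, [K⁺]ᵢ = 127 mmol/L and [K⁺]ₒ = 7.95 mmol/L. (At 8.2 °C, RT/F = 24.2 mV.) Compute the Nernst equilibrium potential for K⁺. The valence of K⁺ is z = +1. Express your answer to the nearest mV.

-67 mV

E = (24.2/z) · ln([K⁺]_out/[K⁺]_in) with z = +1.
= (24.2/1) · ln(7.95/127) = 24.20 · ln(0.0626)
= 24.20 · (-2.7710) = -67.06 mV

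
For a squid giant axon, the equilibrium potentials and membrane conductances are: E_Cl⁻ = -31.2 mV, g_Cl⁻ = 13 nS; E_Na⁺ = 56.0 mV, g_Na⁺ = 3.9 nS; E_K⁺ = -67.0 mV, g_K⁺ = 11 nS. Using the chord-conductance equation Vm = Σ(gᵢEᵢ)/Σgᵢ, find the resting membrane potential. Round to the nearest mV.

Σ gᵢEᵢ = 13·(-31.2) + 3.9·(56.0) + 11·(-67.0) = -924.20
Σ gᵢ = 13 + 3.9 + 11 = 27.9
Vm = -924.20 / 27.9 = -33.13 mV

-33 mV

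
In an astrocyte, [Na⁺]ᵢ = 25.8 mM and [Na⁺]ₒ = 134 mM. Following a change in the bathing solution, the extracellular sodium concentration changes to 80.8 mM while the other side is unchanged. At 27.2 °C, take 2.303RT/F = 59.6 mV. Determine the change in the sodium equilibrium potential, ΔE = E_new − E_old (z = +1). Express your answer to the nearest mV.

-13 mV

E_old = (59.6/1)·log₁₀(134/25.8) = 42.64 mV
E_new = (59.6/1)·log₁₀(80.8/25.8) = 29.55 mV
ΔE = 29.55 − (42.64) = -13.09 mV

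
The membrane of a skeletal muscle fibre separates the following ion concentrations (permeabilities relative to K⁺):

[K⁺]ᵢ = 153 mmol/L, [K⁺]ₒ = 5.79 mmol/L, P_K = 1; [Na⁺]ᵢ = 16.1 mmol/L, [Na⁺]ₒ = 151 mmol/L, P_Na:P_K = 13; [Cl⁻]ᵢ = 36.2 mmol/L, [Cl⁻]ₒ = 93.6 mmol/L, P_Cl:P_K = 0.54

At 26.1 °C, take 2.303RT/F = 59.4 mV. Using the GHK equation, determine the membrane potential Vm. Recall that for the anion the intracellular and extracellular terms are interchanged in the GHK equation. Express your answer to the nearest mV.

Vm = 59.4 · log₁₀[(Σ P·[cation]ₒ + Σ P·[anion]ᵢ) / (Σ P·[cation]ᵢ + Σ P·[anion]ₒ)]
Numerator = 1×5.79 + 13×151 + 0.54×36.2 = 1988
Denominator = 1×153 + 13×16.1 + 0.54×93.6 = 412.8
Vm = 59.4 · log₁₀(4.8162) = 59.4 × (0.6827) = 40.55 mV

41 mV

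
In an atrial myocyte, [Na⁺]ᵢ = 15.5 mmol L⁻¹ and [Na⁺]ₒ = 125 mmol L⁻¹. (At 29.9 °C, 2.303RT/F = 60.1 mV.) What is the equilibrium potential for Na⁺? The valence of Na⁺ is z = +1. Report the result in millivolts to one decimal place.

E = (60.1/z) · log₁₀([Na⁺]_out/[Na⁺]_in) with z = +1.
= (60.1/1) · log₁₀(125/15.5) = 60.10 · log₁₀(8.065)
= 60.10 · (0.9066) = 54.49 mV

54.5 mV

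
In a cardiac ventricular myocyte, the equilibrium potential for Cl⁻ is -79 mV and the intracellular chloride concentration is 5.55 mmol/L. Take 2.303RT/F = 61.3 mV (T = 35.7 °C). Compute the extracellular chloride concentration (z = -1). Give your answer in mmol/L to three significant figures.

Nernst: E = (61.3/-1) · log₁₀([out]/[in]), so log₁₀([out]/[in]) = -79.0 × -1 / 61.3 = 1.2887.
[out]/[in] = 10^(1.2887) = 19.44.
[out] = 19.44 × 5.55 = 107.9 mmol/L.

108 mmol/L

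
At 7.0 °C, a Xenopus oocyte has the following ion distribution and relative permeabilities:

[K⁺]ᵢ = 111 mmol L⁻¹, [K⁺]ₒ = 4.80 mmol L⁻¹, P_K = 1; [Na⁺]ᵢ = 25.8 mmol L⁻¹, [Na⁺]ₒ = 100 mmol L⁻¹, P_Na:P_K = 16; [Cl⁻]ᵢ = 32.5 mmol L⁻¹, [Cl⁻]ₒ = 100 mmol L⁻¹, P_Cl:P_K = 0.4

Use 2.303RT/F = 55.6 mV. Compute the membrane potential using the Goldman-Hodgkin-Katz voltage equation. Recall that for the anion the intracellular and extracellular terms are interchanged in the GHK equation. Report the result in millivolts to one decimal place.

Vm = 55.6 · log₁₀[(Σ P·[cation]ₒ + Σ P·[anion]ᵢ) / (Σ P·[cation]ᵢ + Σ P·[anion]ₒ)]
Numerator = 1×4.80 + 16×100 + 0.4×32.5 = 1618
Denominator = 1×111 + 16×25.8 + 0.4×100 = 563.8
Vm = 55.6 · log₁₀(2.8695) = 55.6 × (0.4578) = 25.45 mV

25.5 mV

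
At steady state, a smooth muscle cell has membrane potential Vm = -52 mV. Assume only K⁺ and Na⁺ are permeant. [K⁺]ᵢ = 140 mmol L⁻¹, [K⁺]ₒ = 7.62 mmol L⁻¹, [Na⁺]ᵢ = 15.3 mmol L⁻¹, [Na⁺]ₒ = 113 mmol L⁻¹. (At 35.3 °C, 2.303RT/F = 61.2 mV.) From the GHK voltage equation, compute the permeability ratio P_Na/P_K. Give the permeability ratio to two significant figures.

0.11

Let α = P_Na/P_K. GHK: Vm = 61.2·log₁₀[(Kₒ + α·Naₒ)/(Kᵢ + α·Naᵢ)].
10^(Vm/61.2) = 10^(-52.0/61.2) = 0.14136
So 0.14136·(Kᵢ + α·Naᵢ) = Kₒ + α·Naₒ → α = (0.14136·140.0 − 7.62) / (113.0 − 0.14136·15.3)
α = (19.79 − 7.62) / (113.0 − 2.163) = 12.17/110.8 = 0.1098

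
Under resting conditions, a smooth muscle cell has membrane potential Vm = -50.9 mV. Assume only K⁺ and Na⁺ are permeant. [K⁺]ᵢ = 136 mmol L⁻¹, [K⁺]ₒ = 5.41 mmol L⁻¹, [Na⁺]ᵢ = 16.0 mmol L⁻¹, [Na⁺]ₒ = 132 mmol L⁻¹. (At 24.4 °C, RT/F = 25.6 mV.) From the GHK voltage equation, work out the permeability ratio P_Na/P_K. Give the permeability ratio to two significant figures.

0.10

Let α = P_Na/P_K. GHK: Vm = 25.6·ln[(Kₒ + α·Naₒ)/(Kᵢ + α·Naᵢ)].
e^(Vm/25.6) = e^(-50.9/25.6) = 0.13693
So 0.13693·(Kᵢ + α·Naᵢ) = Kₒ + α·Naₒ → α = (0.13693·136.0 − 5.41) / (132.0 − 0.13693·16.0)
α = (18.62 − 5.41) / (132.0 − 2.191) = 13.21/129.8 = 0.1018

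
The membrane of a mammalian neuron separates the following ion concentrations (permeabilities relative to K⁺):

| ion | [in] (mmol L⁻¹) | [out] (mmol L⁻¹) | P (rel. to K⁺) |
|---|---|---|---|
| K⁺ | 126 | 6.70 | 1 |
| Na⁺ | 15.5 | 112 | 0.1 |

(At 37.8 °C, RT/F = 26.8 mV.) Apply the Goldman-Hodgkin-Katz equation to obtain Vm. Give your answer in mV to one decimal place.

-52.6 mV

Vm = 26.8 · ln[(Σ P·[cation]ₒ + Σ P·[anion]ᵢ) / (Σ P·[cation]ᵢ + Σ P·[anion]ₒ)]
Numerator = 1×6.70 + 0.1×112 = 17.9
Denominator = 1×126 + 0.1×15.5 = 127.5
Vm = 26.8 · ln(0.14034) = 26.8 × (-1.9637) = -52.63 mV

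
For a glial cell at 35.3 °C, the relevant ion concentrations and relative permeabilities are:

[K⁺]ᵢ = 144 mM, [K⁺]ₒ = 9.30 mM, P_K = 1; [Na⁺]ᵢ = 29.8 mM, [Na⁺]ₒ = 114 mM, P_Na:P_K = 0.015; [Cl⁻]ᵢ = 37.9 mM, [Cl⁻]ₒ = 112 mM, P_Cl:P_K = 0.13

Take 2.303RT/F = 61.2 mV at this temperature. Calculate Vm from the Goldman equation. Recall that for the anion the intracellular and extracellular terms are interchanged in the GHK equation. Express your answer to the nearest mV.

Vm = 61.2 · log₁₀[(Σ P·[cation]ₒ + Σ P·[anion]ᵢ) / (Σ P·[cation]ᵢ + Σ P·[anion]ₒ)]
Numerator = 1×9.30 + 0.015×114 + 0.13×37.9 = 15.94
Denominator = 1×144 + 0.015×29.8 + 0.13×112 = 159
Vm = 61.2 · log₁₀(0.10023) = 61.2 × (-0.9990) = -61.14 mV

-61 mV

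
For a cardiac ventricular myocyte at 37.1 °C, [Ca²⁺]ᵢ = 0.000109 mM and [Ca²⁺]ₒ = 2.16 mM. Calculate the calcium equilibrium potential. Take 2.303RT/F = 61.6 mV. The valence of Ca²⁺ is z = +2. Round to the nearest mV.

E = (61.6/z) · log₁₀([Ca²⁺]_out/[Ca²⁺]_in) with z = +2.
= (61.6/2) · log₁₀(2.16/0.000109) = 30.80 · log₁₀(1.982e+04)
= 30.80 · (4.2970) = 132.35 mV

132 mV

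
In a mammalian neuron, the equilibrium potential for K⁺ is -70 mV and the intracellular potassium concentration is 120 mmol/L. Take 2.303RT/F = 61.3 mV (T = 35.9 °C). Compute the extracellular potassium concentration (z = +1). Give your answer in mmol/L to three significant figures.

8.65 mmol/L

Nernst: E = (61.3/1) · log₁₀([out]/[in]), so log₁₀([out]/[in]) = -70.0 × 1 / 61.3 = -1.1419.
[out]/[in] = 10^(-1.1419) = 0.07212.
[out] = 0.07212 × 120 = 8.655 mmol/L.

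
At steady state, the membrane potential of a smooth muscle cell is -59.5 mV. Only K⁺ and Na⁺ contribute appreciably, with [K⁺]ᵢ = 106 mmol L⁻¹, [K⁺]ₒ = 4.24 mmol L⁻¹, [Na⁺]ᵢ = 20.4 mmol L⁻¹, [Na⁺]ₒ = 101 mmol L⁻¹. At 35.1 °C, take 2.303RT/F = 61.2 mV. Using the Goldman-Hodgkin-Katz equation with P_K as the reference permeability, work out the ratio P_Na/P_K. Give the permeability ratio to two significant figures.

Let α = P_Na/P_K. GHK: Vm = 61.2·log₁₀[(Kₒ + α·Naₒ)/(Kᵢ + α·Naᵢ)].
10^(Vm/61.2) = 10^(-59.5/61.2) = 0.10661
So 0.10661·(Kᵢ + α·Naᵢ) = Kₒ + α·Naₒ → α = (0.10661·106.0 − 4.24) / (101.0 − 0.10661·20.4)
α = (11.3 − 4.24) / (101.0 − 2.175) = 7.06/98.83 = 0.07144

0.071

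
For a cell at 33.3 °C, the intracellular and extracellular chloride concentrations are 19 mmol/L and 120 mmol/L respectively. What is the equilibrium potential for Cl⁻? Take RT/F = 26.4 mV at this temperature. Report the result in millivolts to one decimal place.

E = (26.4/z) · ln([Cl⁻]_out/[Cl⁻]_in) with z = -1.
For an anion, dividing by z = -1 reverses the sign.
= (26.4/-1) · ln(120/19) = -26.40 · ln(6.316)
= -26.40 · (1.8431) = -48.66 mV

-48.7 mV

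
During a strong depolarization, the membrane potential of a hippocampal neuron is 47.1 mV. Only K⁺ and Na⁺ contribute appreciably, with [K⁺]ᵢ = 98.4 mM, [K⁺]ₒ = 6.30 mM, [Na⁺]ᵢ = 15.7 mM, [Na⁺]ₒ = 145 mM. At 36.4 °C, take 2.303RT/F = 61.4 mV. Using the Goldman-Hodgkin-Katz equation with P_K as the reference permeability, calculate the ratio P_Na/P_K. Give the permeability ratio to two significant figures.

11

Let α = P_Na/P_K. GHK: Vm = 61.4·log₁₀[(Kₒ + α·Naₒ)/(Kᵢ + α·Naᵢ)].
10^(Vm/61.4) = 10^(47.1/61.4) = 5.8493
So 5.8493·(Kᵢ + α·Naᵢ) = Kₒ + α·Naₒ → α = (5.8493·98.4 − 6.3) / (145.0 − 5.8493·15.7)
α = (575.6 − 6.3) / (145.0 − 91.83) = 569.3/53.17 = 10.71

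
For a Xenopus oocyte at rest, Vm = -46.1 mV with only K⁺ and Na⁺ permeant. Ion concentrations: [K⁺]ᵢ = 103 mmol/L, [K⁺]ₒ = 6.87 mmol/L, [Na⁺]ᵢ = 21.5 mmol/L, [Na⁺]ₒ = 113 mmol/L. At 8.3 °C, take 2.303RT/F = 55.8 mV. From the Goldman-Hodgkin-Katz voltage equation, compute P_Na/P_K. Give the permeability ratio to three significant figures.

0.0774

Let α = P_Na/P_K. GHK: Vm = 55.8·log₁₀[(Kₒ + α·Naₒ)/(Kᵢ + α·Naᵢ)].
10^(Vm/55.8) = 10^(-46.1/55.8) = 0.14922
So 0.14922·(Kᵢ + α·Naᵢ) = Kₒ + α·Naₒ → α = (0.14922·103.0 − 6.87) / (113.0 − 0.14922·21.5)
α = (15.37 − 6.87) / (113.0 − 3.208) = 8.5/109.8 = 0.07742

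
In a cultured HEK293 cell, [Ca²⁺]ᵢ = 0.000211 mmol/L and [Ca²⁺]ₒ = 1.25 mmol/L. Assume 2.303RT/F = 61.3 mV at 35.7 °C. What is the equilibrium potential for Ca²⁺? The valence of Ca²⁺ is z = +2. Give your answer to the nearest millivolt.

E = (61.3/z) · log₁₀([Ca²⁺]_out/[Ca²⁺]_in) with z = +2.
= (61.3/2) · log₁₀(1.25/0.000211) = 30.65 · log₁₀(5924)
= 30.65 · (3.7726) = 115.63 mV

116 mV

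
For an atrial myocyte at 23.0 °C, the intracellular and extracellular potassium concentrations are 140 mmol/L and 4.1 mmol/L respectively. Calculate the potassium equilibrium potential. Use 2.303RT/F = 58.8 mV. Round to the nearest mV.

-90 mV

E = (58.8/z) · log₁₀([K⁺]_out/[K⁺]_in) with z = +1.
= (58.8/1) · log₁₀(4.1/140) = 58.80 · log₁₀(0.02929)
= 58.80 · (-1.5333) = -90.16 mV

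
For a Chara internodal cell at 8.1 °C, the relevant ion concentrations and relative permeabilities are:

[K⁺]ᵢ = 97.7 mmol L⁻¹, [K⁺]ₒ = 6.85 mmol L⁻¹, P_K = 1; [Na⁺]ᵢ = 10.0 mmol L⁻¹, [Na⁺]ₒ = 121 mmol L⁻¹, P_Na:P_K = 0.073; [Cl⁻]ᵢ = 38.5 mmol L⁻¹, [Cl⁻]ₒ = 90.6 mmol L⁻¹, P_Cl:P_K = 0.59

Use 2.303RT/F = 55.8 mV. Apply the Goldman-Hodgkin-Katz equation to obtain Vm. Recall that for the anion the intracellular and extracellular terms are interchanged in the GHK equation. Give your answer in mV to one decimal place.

-33.3 mV

Vm = 55.8 · log₁₀[(Σ P·[cation]ₒ + Σ P·[anion]ᵢ) / (Σ P·[cation]ᵢ + Σ P·[anion]ₒ)]
Numerator = 1×6.85 + 0.073×121 + 0.59×38.5 = 38.4
Denominator = 1×97.7 + 0.073×10.0 + 0.59×90.6 = 151.9
Vm = 55.8 · log₁₀(0.25281) = 55.8 × (-0.5972) = -33.32 mV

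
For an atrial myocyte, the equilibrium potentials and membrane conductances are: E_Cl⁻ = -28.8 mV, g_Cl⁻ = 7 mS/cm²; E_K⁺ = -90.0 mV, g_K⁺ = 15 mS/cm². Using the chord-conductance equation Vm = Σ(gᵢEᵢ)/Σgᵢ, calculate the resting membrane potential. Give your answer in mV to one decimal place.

Σ gᵢEᵢ = 7·(-28.8) + 15·(-90.0) = -1551.60
Σ gᵢ = 7 + 15 = 22
Vm = -1551.60 / 22 = -70.53 mV

-70.5 mV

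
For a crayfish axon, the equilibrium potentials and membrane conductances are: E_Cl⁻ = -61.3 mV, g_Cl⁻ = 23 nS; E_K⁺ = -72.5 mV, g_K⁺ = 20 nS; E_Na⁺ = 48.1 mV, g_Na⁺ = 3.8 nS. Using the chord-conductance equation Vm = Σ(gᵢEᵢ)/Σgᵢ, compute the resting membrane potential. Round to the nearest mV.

-57 mV

Σ gᵢEᵢ = 23·(-61.3) + 20·(-72.5) + 3.8·(48.1) = -2677.12
Σ gᵢ = 23 + 20 + 3.8 = 46.8
Vm = -2677.12 / 46.8 = -57.20 mV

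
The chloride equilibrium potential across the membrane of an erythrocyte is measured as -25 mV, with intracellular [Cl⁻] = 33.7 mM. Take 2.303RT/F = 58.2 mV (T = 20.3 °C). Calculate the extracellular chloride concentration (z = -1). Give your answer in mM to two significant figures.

91 mM

Nernst: E = (58.2/-1) · log₁₀([out]/[in]), so log₁₀([out]/[in]) = -25.0 × -1 / 58.2 = 0.4296.
[out]/[in] = 10^(0.4296) = 2.689.
[out] = 2.689 × 33.7 = 90.61 mM.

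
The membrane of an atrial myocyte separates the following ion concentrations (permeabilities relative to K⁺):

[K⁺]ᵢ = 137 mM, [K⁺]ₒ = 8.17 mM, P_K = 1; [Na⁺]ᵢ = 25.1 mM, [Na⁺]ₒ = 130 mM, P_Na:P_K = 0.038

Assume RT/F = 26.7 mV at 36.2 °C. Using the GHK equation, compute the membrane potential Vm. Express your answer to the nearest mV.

-63 mV

Vm = 26.7 · ln[(Σ P·[cation]ₒ + Σ P·[anion]ᵢ) / (Σ P·[cation]ᵢ + Σ P·[anion]ₒ)]
Numerator = 1×8.17 + 0.038×130 = 13.11
Denominator = 1×137 + 0.038×25.1 = 138
Vm = 26.7 · ln(0.095032) = 26.7 × (-2.3535) = -62.84 mV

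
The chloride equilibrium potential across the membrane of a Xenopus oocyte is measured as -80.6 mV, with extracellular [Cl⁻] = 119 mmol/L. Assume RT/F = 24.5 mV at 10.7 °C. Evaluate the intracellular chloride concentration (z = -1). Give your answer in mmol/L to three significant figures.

Nernst: E = (24.5/-1) · ln([out]/[in]), so ln([out]/[in]) = -80.6 × -1 / 24.5 = 3.2898.
[out]/[in] = e^(3.2898) = 26.84.
[in] = 119 / 26.84 = 4.434 mmol/L.

4.43 mmol/L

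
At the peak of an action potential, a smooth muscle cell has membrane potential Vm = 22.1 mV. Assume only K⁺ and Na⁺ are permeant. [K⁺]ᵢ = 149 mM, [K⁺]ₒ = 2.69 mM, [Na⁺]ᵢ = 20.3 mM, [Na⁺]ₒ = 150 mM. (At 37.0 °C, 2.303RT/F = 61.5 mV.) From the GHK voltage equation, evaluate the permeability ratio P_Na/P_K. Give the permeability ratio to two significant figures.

Let α = P_Na/P_K. GHK: Vm = 61.5·log₁₀[(Kₒ + α·Naₒ)/(Kᵢ + α·Naᵢ)].
10^(Vm/61.5) = 10^(22.1/61.5) = 2.2874
So 2.2874·(Kᵢ + α·Naᵢ) = Kₒ + α·Naₒ → α = (2.2874·149.0 − 2.69) / (150.0 − 2.2874·20.3)
α = (340.8 − 2.69) / (150.0 − 46.44) = 338.1/103.6 = 3.265

3.3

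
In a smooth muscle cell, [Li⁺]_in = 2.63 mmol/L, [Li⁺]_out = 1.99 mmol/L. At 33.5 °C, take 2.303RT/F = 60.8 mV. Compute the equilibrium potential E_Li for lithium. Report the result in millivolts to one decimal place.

E = (60.8/z) · log₁₀([Li⁺]_out/[Li⁺]_in) with z = +1.
= (60.8/1) · log₁₀(1.99/2.63) = 60.80 · log₁₀(0.7567)
= 60.80 · (-0.1211) = -7.36 mV

-7.4 mV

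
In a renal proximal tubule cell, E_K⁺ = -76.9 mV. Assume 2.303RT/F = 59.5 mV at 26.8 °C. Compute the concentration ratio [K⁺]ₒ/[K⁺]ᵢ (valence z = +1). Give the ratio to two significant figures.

0.051

log₁₀([out]/[in]) = E·z/(59.5) = -76.9 × 1 / 59.5 = -1.2924
[out]/[in] = 10^(-1.2924) = 0.051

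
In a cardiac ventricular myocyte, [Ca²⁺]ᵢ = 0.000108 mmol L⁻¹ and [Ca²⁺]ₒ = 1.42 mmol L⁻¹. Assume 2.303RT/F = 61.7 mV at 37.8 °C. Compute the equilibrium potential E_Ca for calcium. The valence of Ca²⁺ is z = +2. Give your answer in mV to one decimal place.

E = (61.7/z) · log₁₀([Ca²⁺]_out/[Ca²⁺]_in) with z = +2.
= (61.7/2) · log₁₀(1.42/0.000108) = 30.85 · log₁₀(1.315e+04)
= 30.85 · (4.1189) = 127.07 mV

127.1 mV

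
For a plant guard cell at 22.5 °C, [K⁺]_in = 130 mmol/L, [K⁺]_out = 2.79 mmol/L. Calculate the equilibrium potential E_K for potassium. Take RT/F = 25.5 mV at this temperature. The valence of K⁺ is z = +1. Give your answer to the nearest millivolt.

-98 mV

E = (25.5/z) · ln([K⁺]_out/[K⁺]_in) with z = +1.
= (25.5/1) · ln(2.79/130) = 25.50 · ln(0.02146)
= 25.50 · (-3.8415) = -97.96 mV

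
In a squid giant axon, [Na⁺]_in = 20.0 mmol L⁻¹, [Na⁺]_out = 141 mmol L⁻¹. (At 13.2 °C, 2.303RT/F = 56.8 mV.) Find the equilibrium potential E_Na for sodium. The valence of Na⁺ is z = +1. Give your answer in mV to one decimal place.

E = (56.8/z) · log₁₀([Na⁺]_out/[Na⁺]_in) with z = +1.
= (56.8/1) · log₁₀(141/20.0) = 56.80 · log₁₀(7.05)
= 56.80 · (0.8482) = 48.18 mV

48.2 mV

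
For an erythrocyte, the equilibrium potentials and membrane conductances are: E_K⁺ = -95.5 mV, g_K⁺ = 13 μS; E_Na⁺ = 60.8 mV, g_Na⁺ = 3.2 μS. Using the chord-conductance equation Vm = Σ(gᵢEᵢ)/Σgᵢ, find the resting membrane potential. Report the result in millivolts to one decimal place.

-64.6 mV

Σ gᵢEᵢ = 13·(-95.5) + 3.2·(60.8) = -1046.94
Σ gᵢ = 13 + 3.2 = 16.2
Vm = -1046.94 / 16.2 = -64.63 mV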